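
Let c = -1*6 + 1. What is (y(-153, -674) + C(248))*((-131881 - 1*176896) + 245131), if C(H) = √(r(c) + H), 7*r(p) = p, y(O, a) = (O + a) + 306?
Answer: 33159566 - 63646*√12117/7 ≈ 3.2159e+7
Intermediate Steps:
c = -5 (c = -6 + 1 = -5)
y(O, a) = 306 + O + a
r(p) = p/7
C(H) = √(-5/7 + H) (C(H) = √((⅐)*(-5) + H) = √(-5/7 + H))
(y(-153, -674) + C(248))*((-131881 - 1*176896) + 245131) = ((306 - 153 - 674) + √(-35 + 49*248)/7)*((-131881 - 1*176896) + 245131) = (-521 + √(-35 + 12152)/7)*((-131881 - 176896) + 245131) = (-521 + √12117/7)*(-308777 + 245131) = (-521 + √12117/7)*(-63646) = 33159566 - 63646*√12117/7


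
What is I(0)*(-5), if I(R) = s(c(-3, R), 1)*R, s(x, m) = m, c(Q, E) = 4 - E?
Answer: 0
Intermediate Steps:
I(R) = R (I(R) = 1*R = R)
I(0)*(-5) = 0*(-5) = 0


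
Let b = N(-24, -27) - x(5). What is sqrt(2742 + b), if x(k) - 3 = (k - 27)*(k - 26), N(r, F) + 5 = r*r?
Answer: 4*sqrt(178) ≈ 53.367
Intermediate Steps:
N(r, F) = -5 + r**2 (N(r, F) = -5 + r*r = -5 + r**2)
x(k) = 3 + (-27 + k)*(-26 + k) (x(k) = 3 + (k - 27)*(k - 26) = 3 + (-27 + k)*(-26 + k))
b = 106 (b = (-5 + (-24)**2) - (705 + 5**2 - 53*5) = (-5 + 576) - (705 + 25 - 265) = 571 - 1*465 = 571 - 465 = 106)
sqrt(2742 + b) = sqrt(2742 + 106) = sqrt(2848) = 4*sqrt(178)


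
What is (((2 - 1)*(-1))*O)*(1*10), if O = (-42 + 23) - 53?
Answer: 720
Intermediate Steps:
O = -72 (O = -19 - 53 = -72)
(((2 - 1)*(-1))*O)*(1*10) = (((2 - 1)*(-1))*(-72))*(1*10) = ((1*(-1))*(-72))*10 = -1*(-72)*10 = 72*10 = 720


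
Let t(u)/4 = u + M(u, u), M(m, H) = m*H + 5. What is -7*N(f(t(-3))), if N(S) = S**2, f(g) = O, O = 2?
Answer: -28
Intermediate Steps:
M(m, H) = 5 + H*m (M(m, H) = H*m + 5 = 5 + H*m)
t(u) = 20 + 4*u + 4*u**2 (t(u) = 4*(u + (5 + u*u)) = 4*(u + (5 + u**2)) = 4*(5 + u + u**2) = 20 + 4*u + 4*u**2)
f(g) = 2
-7*N(f(t(-3))) = -7*2**2 = -7*4 = -28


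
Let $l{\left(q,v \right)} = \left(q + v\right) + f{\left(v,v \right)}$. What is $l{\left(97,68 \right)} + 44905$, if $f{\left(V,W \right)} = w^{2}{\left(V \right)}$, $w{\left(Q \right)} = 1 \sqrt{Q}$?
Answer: $45138$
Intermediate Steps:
$w{\left(Q \right)} = \sqrt{Q}$
$f{\left(V,W \right)} = V$ ($f{\left(V,W \right)} = \left(\sqrt{V}\right)^{2} = V$)
$l{\left(q,v \right)} = q + 2 v$ ($l{\left(q,v \right)} = \left(q + v\right) + v = q + 2 v$)
$l{\left(97,68 \right)} + 44905 = \left(97 + 2 \cdot 68\right) + 44905 = \left(97 + 136\right) + 44905 = 233 + 44905 = 45138$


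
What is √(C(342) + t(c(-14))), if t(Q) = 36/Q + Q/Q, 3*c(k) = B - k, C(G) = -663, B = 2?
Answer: I*√2621/2 ≈ 25.598*I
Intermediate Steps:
c(k) = ⅔ - k/3 (c(k) = (2 - k)/3 = ⅔ - k/3)
t(Q) = 1 + 36/Q (t(Q) = 36/Q + 1 = 1 + 36/Q)
√(C(342) + t(c(-14))) = √(-663 + (36 + (⅔ - ⅓*(-14)))/(⅔ - ⅓*(-14))) = √(-663 + (36 + (⅔ + 14/3))/(⅔ + 14/3)) = √(-663 + (36 + 16/3)/(16/3)) = √(-663 + (3/16)*(124/3)) = √(-663 + 31/4) = √(-2621/4) = I*√2621/2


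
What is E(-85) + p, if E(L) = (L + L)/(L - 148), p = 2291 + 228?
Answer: 587097/233 ≈ 2519.7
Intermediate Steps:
p = 2519
E(L) = 2*L/(-148 + L) (E(L) = (2*L)/(-148 + L) = 2*L/(-148 + L))
E(-85) + p = 2*(-85)/(-148 - 85) + 2519 = 2*(-85)/(-233) + 2519 = 2*(-85)*(-1/233) + 2519 = 170/233 + 2519 = 587097/233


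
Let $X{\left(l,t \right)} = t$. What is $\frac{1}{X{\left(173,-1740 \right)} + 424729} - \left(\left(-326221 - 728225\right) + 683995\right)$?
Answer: $\frac{156696698040}{422989} \approx 3.7045 \cdot 10^{5}$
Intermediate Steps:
$\frac{1}{X{\left(173,-1740 \right)} + 424729} - \left(\left(-326221 - 728225\right) + 683995\right) = \frac{1}{-1740 + 424729} - \left(\left(-326221 - 728225\right) + 683995\right) = \frac{1}{422989} - \left(-1054446 + 683995\right) = \frac{1}{422989} - -370451 = \frac{1}{422989} + 370451 = \frac{156696698040}{422989}$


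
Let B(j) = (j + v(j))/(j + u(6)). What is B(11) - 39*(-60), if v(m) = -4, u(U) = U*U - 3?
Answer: 102967/44 ≈ 2340.2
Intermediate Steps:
u(U) = -3 + U² (u(U) = U² - 3 = -3 + U²)
B(j) = (-4 + j)/(33 + j) (B(j) = (j - 4)/(j + (-3 + 6²)) = (-4 + j)/(j + (-3 + 36)) = (-4 + j)/(j + 33) = (-4 + j)/(33 + j))
B(11) - 39*(-60) = (-4 + 11)/(33 + 11) - 39*(-60) = 7/44 + 2340 = 102967/44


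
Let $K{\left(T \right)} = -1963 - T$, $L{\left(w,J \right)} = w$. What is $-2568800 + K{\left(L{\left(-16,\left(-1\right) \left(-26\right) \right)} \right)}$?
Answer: $-2570747$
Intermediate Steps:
$-2568800 + K{\left(L{\left(-16,\left(-1\right) \left(-26\right) \right)} \right)} = -2568800 - 1947 = -2570747$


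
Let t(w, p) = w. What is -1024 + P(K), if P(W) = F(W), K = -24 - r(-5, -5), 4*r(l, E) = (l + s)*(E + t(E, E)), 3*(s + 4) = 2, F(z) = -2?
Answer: -1026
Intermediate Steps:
s = -10/3 (s = -4 + (⅓)*2 = -4 + ⅔ = -10/3 ≈ -3.3333)
r(l, E) = E*(-10/3 + l)/2 (r(l, E) = ((l - 10/3)*(E + E))/4 = ((-10/3 + l)*(2*E))/4 = (2*E*(-10/3 + l))/4 = E*(-10/3 + l)/2)
K = -269/6 (K = -24 - (-5)*(-10 + 3*(-5))/6 = -24 - (-5)*(-10 - 15)/6 = -24 - (-5)*(-25)/6 = -24 - 1*125/6 = -24 - 125/6 = -269/6 ≈ -44.833)
P(W) = -2
-1024 + P(K) = -1024 - 2 = -1026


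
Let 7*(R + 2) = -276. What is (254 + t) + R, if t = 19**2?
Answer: 4015/7 ≈ 573.57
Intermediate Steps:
t = 361
R = -290/7 (R = -2 + (1/7)*(-276) = -2 - 276/7 = -290/7 ≈ -41.429)
(254 + t) + R = (254 + 361) - 290/7 = 615 - 290/7 = 4015/7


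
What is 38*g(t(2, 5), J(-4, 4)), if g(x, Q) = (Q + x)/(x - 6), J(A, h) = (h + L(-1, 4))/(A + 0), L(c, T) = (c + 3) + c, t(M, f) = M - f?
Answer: 323/18 ≈ 17.944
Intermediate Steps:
L(c, T) = 3 + 2*c (L(c, T) = (3 + c) + c = 3 + 2*c)
J(A, h) = (1 + h)/A (J(A, h) = (h + (3 + 2*(-1)))/(A + 0) = (h + (3 - 2))/A = (h + 1)/A = (1 + h)/A)
g(x, Q) = (Q + x)/(-6 + x)
38*g(t(2, 5), J(-4, 4)) = 38*(((1 + 4)/(-4) + (2 - 1*5))/(-6 + (2 - 1*5))) = 38*((-¼*5 + (2 - 5))/(-6 + (2 - 5))) = 38*((-5/4 - 3)/(-6 - 3)) = 38*(-17/4/(-9)) = 38*(-⅑*(-17/4)) = 38*(17/36) = 323/18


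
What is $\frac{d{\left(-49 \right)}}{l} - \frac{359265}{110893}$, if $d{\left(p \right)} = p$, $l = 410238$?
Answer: $- \frac{147389588827}{45492522534} \approx -3.2399$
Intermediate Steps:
$\frac{d{\left(-49 \right)}}{l} - \frac{359265}{110893} = - \frac{49}{410238} - \frac{359265}{110893} = - \frac{147389588827}{45492522534}$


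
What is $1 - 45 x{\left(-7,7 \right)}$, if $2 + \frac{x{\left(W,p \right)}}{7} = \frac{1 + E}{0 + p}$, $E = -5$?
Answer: $811$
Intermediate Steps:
$x{\left(W,p \right)} = -14 - \frac{28}{p}$ ($x{\left(W,p \right)} = -14 + 7 \frac{1 - 5}{0 + p} = -14 + 7 \left(- \frac{4}{p}\right) = -14 - \frac{28}{p}$)
$1 - 45 x{\left(-7,7 \right)} = 1 - 45 \left(-14 - \frac{28}{7}\right) = 1 - 45 \left(-14 - 4\right) = 1 - -810 = 1 + 810 = 811$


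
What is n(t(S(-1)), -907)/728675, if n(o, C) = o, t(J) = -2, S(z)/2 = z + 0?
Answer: -2/728675 ≈ -2.7447e-6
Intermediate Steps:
S(z) = 2*z (S(z) = 2*(z + 0) = 2*z)
n(t(S(-1)), -907)/728675 = -2/728675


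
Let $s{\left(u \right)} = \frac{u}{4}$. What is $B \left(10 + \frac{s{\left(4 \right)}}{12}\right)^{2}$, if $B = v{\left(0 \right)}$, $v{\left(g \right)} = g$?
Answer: $0$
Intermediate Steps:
$s{\left(u \right)} = \frac{u}{4}$ ($s{\left(u \right)} = u \frac{1}{4} = \frac{u}{4}$)
$B = 0$
$B \left(10 + \frac{s{\left(4 \right)}}{12}\right)^{2} = 0 \left(10 + \frac{\frac{1}{4} \cdot 4}{12}\right)^{2} = 0 \left(10 + 1 \cdot \frac{1}{12}\right)^{2} = 0 \left(10 + \frac{1}{12}\right)^{2} = 0 \left(\frac{121}{12}\right)^{2} = 0 \cdot \frac{14641}{144} = 0$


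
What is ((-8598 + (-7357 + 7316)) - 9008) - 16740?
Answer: -34387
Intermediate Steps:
((-8598 + (-7357 + 7316)) - 9008) - 16740 = ((-8598 - 41) - 9008) - 16740 = (-8639 - 9008) - 16740 = -17647 - 16740 = -34387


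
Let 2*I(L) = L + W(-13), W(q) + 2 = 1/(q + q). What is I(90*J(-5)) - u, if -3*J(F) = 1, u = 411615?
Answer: -21404813/52 ≈ -4.1163e+5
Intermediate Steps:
J(F) = -1/3 (J(F) = -1/3*1 = -1/3)
W(q) = -2 + 1/(2*q) (W(q) = -2 + 1/(q + q) = -2 + 1/(2*q))
I(L) = -53/52 + L/2 (I(L) = (L + (-2 + (1/2)/(-13)))/2 = (L + (-2 + (1/2)*(-1/13)))/2 = (L + (-2 - 1/26))/2 = (L - 53/26)/2 = (-53/26 + L)/2 = -53/52 + L/2)
I(90*J(-5)) - u = (-53/52 + (90*(-1/3))/2) - 1*411615 = (-53/52 + (1/2)*(-30)) - 411615 = (-53/52 - 15) - 411615 = -833/52 - 411615 = -21404813/52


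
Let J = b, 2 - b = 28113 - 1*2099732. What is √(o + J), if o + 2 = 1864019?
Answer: √3935638 ≈ 1983.8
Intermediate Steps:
b = 2071621 (b = 2 - (28113 - 1*2099732) = 2 - (28113 - 2099732) = 2 - 1*(-2071619) = 2 + 2071619 = 2071621)
J = 2071621
o = 1864017 (o = -2 + 1864019 = 1864017)
√(o + J) = √(1864017 + 2071621) = √3935638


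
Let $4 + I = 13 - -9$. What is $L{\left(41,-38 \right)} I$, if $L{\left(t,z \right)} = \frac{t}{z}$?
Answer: $- \frac{369}{19} \approx -19.421$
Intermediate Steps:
$I = 18$ ($I = -4 + \left(13 - -9\right) = -4 + \left(13 + 9\right) = -4 + 22 = 18$)
$L{\left(41,-38 \right)} I = \frac{41}{-38} \cdot 18 = 41 \left(- \frac{1}{38}\right) 18 = \left(- \frac{41}{38}\right) 18 = - \frac{369}{19}$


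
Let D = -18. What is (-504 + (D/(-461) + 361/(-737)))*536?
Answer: -1371125464/5071 ≈ -2.7039e+5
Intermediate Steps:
(-504 + (D/(-461) + 361/(-737)))*536 = (-504 + (-18/(-461) + 361/(-737)))*536 = (-504 + (-18*(-1/461) + 361*(-1/737)))*536 = (-504 + (18/461 - 361/737))*536 = (-504 - 153155/339757)*536 = -171390683/339757*536 = -1371125464/5071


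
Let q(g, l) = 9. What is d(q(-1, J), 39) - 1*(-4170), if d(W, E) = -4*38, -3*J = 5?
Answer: 4018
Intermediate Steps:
J = -5/3 (J = -⅓*5 = -5/3 ≈ -1.6667)
d(W, E) = -152
d(q(-1, J), 39) - 1*(-4170) = -152 - 1*(-4170) = -152 + 4170 = 4018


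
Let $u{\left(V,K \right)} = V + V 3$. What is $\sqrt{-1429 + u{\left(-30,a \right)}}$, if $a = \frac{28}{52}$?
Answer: $i \sqrt{1549} \approx 39.357 i$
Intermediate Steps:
$a = \frac{7}{13}$ ($a = 28 \cdot \frac{1}{52} = \frac{7}{13} \approx 0.53846$)
$u{\left(V,K \right)} = 4 V$ ($u{\left(V,K \right)} = V + 3 V = 4 V$)
$\sqrt{-1429 + u{\left(-30,a \right)}} = \sqrt{-1429 + 4 \left(-30\right)} = \sqrt{-1429 - 120} = \sqrt{-1549} = i \sqrt{1549}$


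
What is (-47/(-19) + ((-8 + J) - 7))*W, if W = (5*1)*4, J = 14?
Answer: 560/19 ≈ 29.474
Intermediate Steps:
W = 20 (W = 5*4 = 20)
(-47/(-19) + ((-8 + J) - 7))*W = (-47/(-19) + ((-8 + 14) - 7))*20 = (-47*(-1/19) + (6 - 7))*20 = (47/19 - 1)*20 = (28/19)*20 = 560/19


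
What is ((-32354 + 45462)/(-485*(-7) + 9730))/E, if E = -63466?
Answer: -6554/416495625 ≈ -1.5736e-5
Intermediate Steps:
((-32354 + 45462)/(-485*(-7) + 9730))/E = ((-32354 + 45462)/(-485*(-7) + 9730))/(-63466) = (13108/(3395 + 9730))*(-1/63466) = (13108/13125)*(-1/63466) = -6554/416495625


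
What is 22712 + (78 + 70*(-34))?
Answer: 20410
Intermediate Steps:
22712 + (78 + 70*(-34)) = 22712 + (78 - 2380) = 22712 - 2302 = 20410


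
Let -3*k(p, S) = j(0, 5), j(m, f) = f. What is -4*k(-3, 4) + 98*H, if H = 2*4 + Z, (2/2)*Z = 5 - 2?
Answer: 3254/3 ≈ 1084.7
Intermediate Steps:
Z = 3 (Z = 5 - 2 = 3)
k(p, S) = -5/3 (k(p, S) = -⅓*5 = -5/3)
H = 11 (H = 2*4 + 3 = 8 + 3 = 11)
-4*k(-3, 4) + 98*H = -4*(-5/3) + 98*11 = 20/3 + 1078 = 3254/3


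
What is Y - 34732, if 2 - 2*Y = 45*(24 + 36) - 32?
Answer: -36065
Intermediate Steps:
Y = -1333 (Y = 1 - (45*(24 + 36) - 32)/2 = 1 - (45*60 - 32)/2 = 1 - (2700 - 32)/2 = 1 - ½*2668 = 1 - 1334 = -1333)
Y - 34732 = -1333 - 34732 = -36065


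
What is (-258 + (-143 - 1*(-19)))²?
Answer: 145924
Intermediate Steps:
(-258 + (-143 - 1*(-19)))² = (-258 + (-143 + 19))² = (-258 - 124)² = (-382)² = 145924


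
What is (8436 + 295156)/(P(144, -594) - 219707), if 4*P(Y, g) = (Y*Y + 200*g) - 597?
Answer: -1214368/977489 ≈ -1.2423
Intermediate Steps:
P(Y, g) = -597/4 + 50*g + Y²/4 (P(Y, g) = ((Y*Y + 200*g) - 597)/4 = ((Y² + 200*g) - 597)/4 = (-597 + Y² + 200*g)/4 = -597/4 + 50*g + Y²/4)
(8436 + 295156)/(P(144, -594) - 219707) = (8436 + 295156)/((-597/4 + 50*(-594) + (¼)*144²) - 219707) = 303592/((-597/4 - 29700 + (¼)*20736) - 219707) = 303592/((-597/4 - 29700 + 5184) - 219707) = 303592/(-98661/4 - 219707) = 303592/(-977489/4) = 303592*(-4/977489) = -1214368/977489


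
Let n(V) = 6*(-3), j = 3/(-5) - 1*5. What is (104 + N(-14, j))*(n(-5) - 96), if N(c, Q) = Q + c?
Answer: -48108/5 ≈ -9621.6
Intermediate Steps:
j = -28/5 (j = 3*(-1/5) - 5 = -3/5 - 5 = -28/5 ≈ -5.6000)
n(V) = -18
(104 + N(-14, j))*(n(-5) - 96) = (104 + (-28/5 - 14))*(-18 - 96) = (104 - 98/5)*(-114) = (422/5)*(-114) = -48108/5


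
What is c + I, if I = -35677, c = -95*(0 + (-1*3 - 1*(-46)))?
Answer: -39762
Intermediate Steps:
c = -4085 (c = -95*(0 + (-3 + 46)) = -95*(0 + 43) = -95*43 = -4085)
c + I = -4085 - 35677 = -39762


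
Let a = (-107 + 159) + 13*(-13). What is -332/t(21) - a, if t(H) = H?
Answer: 2125/21 ≈ 101.19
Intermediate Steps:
a = -117 (a = 52 - 169 = -117)
-332/t(21) - a = -332/21 - 1*(-117) = -332*1/21 + 117 = -332/21 + 117 = 2125/21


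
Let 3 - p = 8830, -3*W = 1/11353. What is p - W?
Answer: -300638792/34059 ≈ -8827.0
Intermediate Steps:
W = -1/34059 (W = -⅓/11353 = -⅓*1/11353 = -1/34059 ≈ -2.9361e-5)
p = -8827 (p = 3 - 1*8830 = 3 - 8830 = -8827)
p - W = -8827 - 1*(-1/34059) = -8827 + 1/34059 = -300638792/34059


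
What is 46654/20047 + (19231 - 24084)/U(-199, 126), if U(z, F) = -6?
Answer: 97568015/120282 ≈ 811.16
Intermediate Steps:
46654/20047 + (19231 - 24084)/U(-199, 126) = 46654/20047 + (19231 - 24084)/(-6) = 46654*(1/20047) - 4853*(-⅙) = 46654/20047 + 4853/6 = 97568015/120282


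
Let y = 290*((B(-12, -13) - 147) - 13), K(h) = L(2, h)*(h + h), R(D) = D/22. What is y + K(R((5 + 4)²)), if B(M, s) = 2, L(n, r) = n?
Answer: -503858/11 ≈ -45805.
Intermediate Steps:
R(D) = D/22 (R(D) = D*(1/22) = D/22)
K(h) = 4*h (K(h) = 2*(h + h) = 2*(2*h) = 4*h)
y = -45820 (y = 290*((2 - 147) - 13) = 290*(-145 - 13) = 290*(-158) = -45820)
y + K(R((5 + 4)²)) = -45820 + 4*((5 + 4)²/22) = -45820 + 4*((1/22)*9²) = -45820 + 4*((1/22)*81) = -45820 + 4*(81/22) = -45820 + 162/11 = -503858/11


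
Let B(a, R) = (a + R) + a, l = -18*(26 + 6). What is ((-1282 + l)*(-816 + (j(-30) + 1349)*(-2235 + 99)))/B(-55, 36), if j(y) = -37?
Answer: -2604217392/37 ≈ -7.0384e+7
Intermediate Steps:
l = -576 (l = -18*32 = -576)
B(a, R) = R + 2*a (B(a, R) = (R + a) + a = R + 2*a)
((-1282 + l)*(-816 + (j(-30) + 1349)*(-2235 + 99)))/B(-55, 36) = ((-1282 - 576)*(-816 + (-37 + 1349)*(-2235 + 99)))/(36 + 2*(-55)) = (-1858*(-816 + 1312*(-2136)))/(36 - 110) = -1858*(-816 - 2802432)/(-74) = -1858*(-2803248)*(-1/74) = 5208434784*(-1/74) = -2604217392/37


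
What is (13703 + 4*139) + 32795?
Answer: 47054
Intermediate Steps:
(13703 + 4*139) + 32795 = (13703 + 556) + 32795 = 14259 + 32795 = 47054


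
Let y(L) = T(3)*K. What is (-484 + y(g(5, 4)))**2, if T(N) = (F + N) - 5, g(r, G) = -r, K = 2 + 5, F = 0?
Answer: 248004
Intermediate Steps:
K = 7
T(N) = -5 + N (T(N) = (0 + N) - 5 = N - 5 = -5 + N)
y(L) = -14 (y(L) = (-5 + 3)*7 = -2*7 = -14)
(-484 + y(g(5, 4)))**2 = (-484 - 14)**2 = (-498)**2 = 248004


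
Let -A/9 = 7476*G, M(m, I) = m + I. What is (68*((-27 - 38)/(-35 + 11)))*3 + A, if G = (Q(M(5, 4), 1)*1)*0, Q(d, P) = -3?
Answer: 1105/2 ≈ 552.50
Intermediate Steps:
M(m, I) = I + m
G = 0 (G = -3*1*0 = -3*0 = 0)
A = 0 (A = -67284*0 = -9*0 = 0)
(68*((-27 - 38)/(-35 + 11)))*3 + A = (68*((-27 - 38)/(-35 + 11)))*3 + 0 = (68*(-65/(-24)))*3 + 0 = (68*(-65*(-1/24)))*3 + 0 = (68*(65/24))*3 + 0 = (1105/6)*3 + 0 = 1105/2 + 0 = 1105/2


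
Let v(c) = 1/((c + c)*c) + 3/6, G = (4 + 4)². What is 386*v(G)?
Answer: 790721/4096 ≈ 193.05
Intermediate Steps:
G = 64 (G = 8² = 64)
v(c) = ½ + 1/(2*c²) (v(c) = 1/(((2*c))*c) + 3*(⅙) = (1/(2*c))/c + ½ = 1/(2*c²) + ½ = ½ + 1/(2*c²))
386*v(G) = 386*((½)*(1 + 64²)/64²) = 386*((½)*(1/4096)*(1 + 4096)) = 386*((½)*(1/4096)*4097) = 386*(4097/8192) = 790721/4096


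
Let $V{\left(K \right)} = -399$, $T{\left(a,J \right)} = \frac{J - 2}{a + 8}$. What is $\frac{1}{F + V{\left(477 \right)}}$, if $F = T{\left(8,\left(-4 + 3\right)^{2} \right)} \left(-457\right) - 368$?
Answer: $- \frac{16}{11815} \approx -0.0013542$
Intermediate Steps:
$T{\left(a,J \right)} = \frac{-2 + J}{8 + a}$
$F = - \frac{5431}{16}$ ($F = \frac{-2 + \left(-4 + 3\right)^{2}}{8 + 8} \left(-457\right) - 368 = \frac{-2 + \left(-1\right)^{2}}{16} \left(-457\right) - 368 = \frac{-2 + 1}{16} \left(-457\right) - 368 = \frac{1}{16} \left(-1\right) \left(-457\right) - 368 = \left(- \frac{1}{16}\right) \left(-457\right) - 368 = \frac{457}{16} - 368 = - \frac{5431}{16} \approx -339.44$)
$\frac{1}{F + V{\left(477 \right)}} = \frac{1}{- \frac{5431}{16} - 399} = \frac{1}{- \frac{11815}{16}} = - \frac{16}{11815}$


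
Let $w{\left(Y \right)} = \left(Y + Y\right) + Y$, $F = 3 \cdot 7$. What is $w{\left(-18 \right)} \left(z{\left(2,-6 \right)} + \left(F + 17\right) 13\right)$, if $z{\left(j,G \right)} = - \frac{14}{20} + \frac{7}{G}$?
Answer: $- \frac{132876}{5} \approx -26575.0$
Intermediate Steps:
$F = 21$
$w{\left(Y \right)} = 3 Y$ ($w{\left(Y \right)} = 2 Y + Y = 3 Y$)
$z{\left(j,G \right)} = - \frac{7}{10} + \frac{7}{G}$ ($z{\left(j,G \right)} = \left(-14\right) \frac{1}{20} + \frac{7}{G} = - \frac{7}{10} + \frac{7}{G}$)
$w{\left(-18 \right)} \left(z{\left(2,-6 \right)} + \left(F + 17\right) 13\right) = 3 \left(-18\right) \left(\left(- \frac{7}{10} + \frac{7}{-6}\right) + \left(21 + 17\right) 13\right) = - 54 \left(\left(- \frac{7}{10} + 7 \left(- \frac{1}{6}\right)\right) + 38 \cdot 13\right) = - 54 \left(\left(- \frac{7}{10} - \frac{7}{6}\right) + 494\right) = - 54 \left(- \frac{28}{15} + 494\right) = \left(-54\right) \frac{7382}{15} = - \frac{132876}{5}$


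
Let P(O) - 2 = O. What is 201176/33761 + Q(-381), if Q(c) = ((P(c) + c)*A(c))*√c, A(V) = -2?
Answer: 201176/33761 + 1520*I*√381 ≈ 5.9588 + 29669.0*I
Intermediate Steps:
P(O) = 2 + O
Q(c) = √c*(-4 - 4*c) (Q(c) = (((2 + c) + c)*(-2))*√c = ((2 + 2*c)*(-2))*√c = (-4 - 4*c)*√c = √c*(-4 - 4*c))
201176/33761 + Q(-381) = 201176/33761 + 4*√(-381)*(-1 - 1*(-381)) = 201176*(1/33761) + 4*(I*√381)*(-1 + 381) = 201176/33761 + 4*(I*√381)*380 = 201176/33761 + 1520*I*√381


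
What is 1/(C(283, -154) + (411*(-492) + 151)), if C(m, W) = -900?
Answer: -1/202961 ≈ -4.9271e-6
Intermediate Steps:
1/(C(283, -154) + (411*(-492) + 151)) = 1/(-900 + (411*(-492) + 151)) = 1/(-900 + (-202212 + 151)) = 1/(-900 - 202061) = 1/(-202961) = -1/202961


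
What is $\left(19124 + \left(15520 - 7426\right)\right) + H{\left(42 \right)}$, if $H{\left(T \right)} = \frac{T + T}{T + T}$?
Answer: $27219$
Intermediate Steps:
$H{\left(T \right)} = 1$ ($H{\left(T \right)} = \frac{2 T}{2 T} = 2 T \frac{1}{2 T} = 1$)
$\left(19124 + \left(15520 - 7426\right)\right) + H{\left(42 \right)} = \left(19124 + \left(15520 - 7426\right)\right) + 1 = \left(19124 + 8094\right) + 1 = 27218 + 1 = 27219$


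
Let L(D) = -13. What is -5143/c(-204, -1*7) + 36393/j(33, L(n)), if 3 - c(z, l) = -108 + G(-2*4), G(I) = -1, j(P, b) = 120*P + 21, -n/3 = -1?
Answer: -5466089/148624 ≈ -36.778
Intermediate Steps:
n = 3 (n = -3*(-1) = 3)
j(P, b) = 21 + 120*P
c(z, l) = 112 (c(z, l) = 3 - (-108 - 1) = 3 - 1*(-109) = 3 + 109 = 112)
-5143/c(-204, -1*7) + 36393/j(33, L(n)) = -5143/112 + 36393/(21 + 120*33) = -5143*1/112 + 36393/(21 + 3960) = -5143/112 + 36393/3981 = -5143/112 + 36393*(1/3981) = -5143/112 + 12131/1327 = -5466089/148624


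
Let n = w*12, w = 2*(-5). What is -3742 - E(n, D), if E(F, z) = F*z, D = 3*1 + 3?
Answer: -3022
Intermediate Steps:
w = -10
D = 6 (D = 3 + 3 = 6)
n = -120 (n = -10*12 = -120)
-3742 - E(n, D) = -3742 - (-120)*6 = -3742 - 1*(-720) = -3742 + 720 = -3022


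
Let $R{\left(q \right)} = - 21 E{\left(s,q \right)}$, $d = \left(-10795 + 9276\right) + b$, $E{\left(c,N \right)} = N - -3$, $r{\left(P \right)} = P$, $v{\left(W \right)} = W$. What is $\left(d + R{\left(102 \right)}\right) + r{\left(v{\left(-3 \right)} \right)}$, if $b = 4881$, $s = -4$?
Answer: $1154$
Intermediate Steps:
$E{\left(c,N \right)} = 3 + N$ ($E{\left(c,N \right)} = N + 3 = 3 + N$)
$d = 3362$ ($d = \left(-10795 + 9276\right) + 4881 = -1519 + 4881 = 3362$)
$R{\left(q \right)} = -63 - 21 q$ ($R{\left(q \right)} = - 21 \left(3 + q\right) = -63 - 21 q$)
$\left(d + R{\left(102 \right)}\right) + r{\left(v{\left(-3 \right)} \right)} = \left(3362 - 2205\right) - 3 = 1157 - 3 = 1154$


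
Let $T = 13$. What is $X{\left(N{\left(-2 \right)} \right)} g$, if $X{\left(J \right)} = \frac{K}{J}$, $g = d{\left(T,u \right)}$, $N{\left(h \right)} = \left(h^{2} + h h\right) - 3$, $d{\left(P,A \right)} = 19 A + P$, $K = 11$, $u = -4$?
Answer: $- \frac{693}{5} \approx -138.6$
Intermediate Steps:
$d{\left(P,A \right)} = P + 19 A$
$N{\left(h \right)} = -3 + 2 h^{2}$ ($N{\left(h \right)} = \left(h^{2} + h^{2}\right) - 3 = 2 h^{2} - 3 = -3 + 2 h^{2}$)
$g = -63$ ($g = 13 + 19 \left(-4\right) = 13 - 76 = -63$)
$X{\left(J \right)} = \frac{11}{J}$
$X{\left(N{\left(-2 \right)} \right)} g = \frac{11}{-3 + 2 \left(-2\right)^{2}} \left(-63\right) = \frac{11}{-3 + 2 \cdot 4} \left(-63\right) = \frac{11}{-3 + 8} \left(-63\right) = \frac{11}{5} \left(-63\right) = - \frac{693}{5}$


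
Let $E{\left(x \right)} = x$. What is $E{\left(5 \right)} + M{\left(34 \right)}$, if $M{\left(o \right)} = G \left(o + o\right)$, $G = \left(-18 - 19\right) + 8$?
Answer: $-1967$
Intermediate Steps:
$G = -29$ ($G = -37 + 8 = -29$)
$M{\left(o \right)} = - 58 o$ ($M{\left(o \right)} = - 29 \left(o + o\right) = - 29 \cdot 2 o = - 58 o$)
$E{\left(5 \right)} + M{\left(34 \right)} = 5 - 1972 = -1967$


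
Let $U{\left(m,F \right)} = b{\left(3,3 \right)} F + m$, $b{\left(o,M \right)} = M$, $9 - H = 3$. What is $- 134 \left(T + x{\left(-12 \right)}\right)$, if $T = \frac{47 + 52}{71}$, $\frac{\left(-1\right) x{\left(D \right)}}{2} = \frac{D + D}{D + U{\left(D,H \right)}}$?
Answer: $\frac{62846}{71} \approx 885.16$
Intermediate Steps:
$H = 6$ ($H = 9 - 3 = 6$)
$U{\left(m,F \right)} = m + 3 F$ ($U{\left(m,F \right)} = 3 F + m = m + 3 F$)
$x{\left(D \right)} = - \frac{4 D}{18 + 2 D}$ ($x{\left(D \right)} = - 2 \frac{D + D}{D + \left(D + 3 \cdot 6\right)} = - 2 \frac{2 D}{D + \left(D + 18\right)} = - 2 \frac{2 D}{D + \left(18 + D\right)} = - 2 \frac{2 D}{18 + 2 D} = - \frac{4 D}{18 + 2 D}$)
$T = \frac{99}{71}$ ($T = 99 \cdot \frac{1}{71} = \frac{99}{71} \approx 1.3944$)
$- 134 \left(T + x{\left(-12 \right)}\right) = - 134 \left(\frac{99}{71} - - \frac{24}{9 - 12}\right) = - 134 \left(\frac{99}{71} - - \frac{24}{-3}\right) = - 134 \left(\frac{99}{71} - \left(-24\right) \left(- \frac{1}{3}\right)\right) = - 134 \left(\frac{99}{71} - 8\right) = \left(-134\right) \left(- \frac{469}{71}\right) = \frac{62846}{71}$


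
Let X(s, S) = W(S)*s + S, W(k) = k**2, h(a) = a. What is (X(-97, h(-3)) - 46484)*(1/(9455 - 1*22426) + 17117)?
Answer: -10515085340160/12971 ≈ -8.1066e+8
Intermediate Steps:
X(s, S) = S + s*S**2 (X(s, S) = S**2*s + S = s*S**2 + S = S + s*S**2)
(X(-97, h(-3)) - 46484)*(1/(9455 - 1*22426) + 17117) = (-3*(1 - 3*(-97)) - 46484)*(1/(9455 - 1*22426) + 17117) = (-3*(1 + 291) - 46484)*(1/(9455 - 22426) + 17117) = (-3*292 - 46484)*(1/(-12971) + 17117) = (-876 - 46484)*(-1/12971 + 17117) = -47360*222024606/12971 = -10515085340160/12971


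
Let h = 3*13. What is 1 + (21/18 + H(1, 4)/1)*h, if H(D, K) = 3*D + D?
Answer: 405/2 ≈ 202.50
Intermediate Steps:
h = 39
H(D, K) = 4*D
1 + (21/18 + H(1, 4)/1)*h = 1 + (21/18 + (4*1)/1)*39 = 1 + (21*(1/18) + 4*1)*39 = 1 + (7/6 + 4)*39 = 1 + (31/6)*39 = 1 + 403/2 = 405/2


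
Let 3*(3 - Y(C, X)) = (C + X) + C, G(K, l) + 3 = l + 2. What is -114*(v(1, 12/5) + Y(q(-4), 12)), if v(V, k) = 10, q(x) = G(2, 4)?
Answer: -798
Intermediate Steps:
G(K, l) = -1 + l (G(K, l) = -3 + (l + 2) = -3 + (2 + l) = -1 + l)
q(x) = 3 (q(x) = -1 + 4 = 3)
Y(C, X) = 3 - 2*C/3 - X/3 (Y(C, X) = 3 - ((C + X) + C)/3 = 3 - (X + 2*C)/3 = 3 + (-2*C/3 - X/3) = 3 - 2*C/3 - X/3)
-114*(v(1, 12/5) + Y(q(-4), 12)) = -114*(10 + (3 - 2/3*3 - 1/3*12)) = -114*(10 + (3 - 2 - 4)) = -114*(10 - 3) = -114*7 = -798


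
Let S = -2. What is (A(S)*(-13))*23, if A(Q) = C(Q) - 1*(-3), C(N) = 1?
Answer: -1196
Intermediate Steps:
A(Q) = 4 (A(Q) = 1 - 1*(-3) = 1 + 3 = 4)
(A(S)*(-13))*23 = (4*(-13))*23 = -52*23 = -1196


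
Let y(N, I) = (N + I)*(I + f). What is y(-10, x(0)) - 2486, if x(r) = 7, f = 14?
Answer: -2549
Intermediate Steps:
y(N, I) = (14 + I)*(I + N) (y(N, I) = (N + I)*(I + 14) = (I + N)*(14 + I) = (14 + I)*(I + N))
y(-10, x(0)) - 2486 = (7**2 + 14*7 + 14*(-10) + 7*(-10)) - 2486 = (49 + 98 - 140 - 70) - 2486 = -63 - 2486 = -2549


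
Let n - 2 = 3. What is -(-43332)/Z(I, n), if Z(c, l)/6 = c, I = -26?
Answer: -3611/13 ≈ -277.77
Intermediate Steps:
n = 5 (n = 2 + 3 = 5)
Z(c, l) = 6*c
-(-43332)/Z(I, n) = -(-43332)/(6*(-26)) = -(-43332)/(-156) = -(-43332)*(-1)/156 = -92*157/52 = -3611/13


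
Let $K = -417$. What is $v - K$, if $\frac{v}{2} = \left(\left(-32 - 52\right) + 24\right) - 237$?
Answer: $-177$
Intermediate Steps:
$v = -594$ ($v = 2 \left(\left(\left(-32 - 52\right) + 24\right) - 237\right) = 2 \left(\left(-84 + 24\right) - 237\right) = 2 \left(-60 - 237\right) = 2 \left(-297\right) = -594$)
$v - K = -594 - -417 = -594 + 417 = -177$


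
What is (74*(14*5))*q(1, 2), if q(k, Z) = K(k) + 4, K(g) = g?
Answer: 25900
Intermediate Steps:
q(k, Z) = 4 + k (q(k, Z) = k + 4 = 4 + k)
(74*(14*5))*q(1, 2) = (74*(14*5))*(4 + 1) = (74*70)*5 = 5180*5 = 25900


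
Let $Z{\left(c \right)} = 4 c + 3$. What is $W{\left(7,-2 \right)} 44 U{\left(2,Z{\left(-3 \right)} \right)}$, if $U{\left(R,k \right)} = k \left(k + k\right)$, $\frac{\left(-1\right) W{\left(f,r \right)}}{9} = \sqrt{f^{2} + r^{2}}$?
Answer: $- 64152 \sqrt{53} \approx -4.6703 \cdot 10^{5}$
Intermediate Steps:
$Z{\left(c \right)} = 3 + 4 c$
$W{\left(f,r \right)} = - 9 \sqrt{f^{2} + r^{2}}$
$U{\left(R,k \right)} = 2 k^{2}$ ($U{\left(R,k \right)} = k 2 k = 2 k^{2}$)
$W{\left(7,-2 \right)} 44 U{\left(2,Z{\left(-3 \right)} \right)} = - 9 \sqrt{7^{2} + \left(-2\right)^{2}} \cdot 44 \cdot 2 \left(3 + 4 \left(-3\right)\right)^{2} = - 9 \sqrt{49 + 4} \cdot 44 \cdot 2 \left(3 - 12\right)^{2} = - 9 \sqrt{53} \cdot 44 \cdot 2 \left(-9\right)^{2} = - 396 \sqrt{53} \cdot 2 \cdot 81 = - 396 \sqrt{53} \cdot 162 = - 64152 \sqrt{53}$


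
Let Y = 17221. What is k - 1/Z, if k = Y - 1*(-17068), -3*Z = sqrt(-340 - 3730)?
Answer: 34289 - 3*I*sqrt(4070)/4070 ≈ 34289.0 - 0.047024*I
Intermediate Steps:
Z = -I*sqrt(4070)/3 (Z = -sqrt(-340 - 3730)/3 = -I*sqrt(4070)/3 ≈ -21.266*I)
k = 34289 (k = 17221 - 1*(-17068) = 17221 + 17068 = 34289)
k - 1/Z = 34289 - 1/((-I*sqrt(4070)/3)) = 34289 - 3*I*sqrt(4070)/4070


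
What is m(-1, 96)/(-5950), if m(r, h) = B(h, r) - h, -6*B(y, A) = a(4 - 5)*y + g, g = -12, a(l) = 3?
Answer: 71/2975 ≈ 0.023866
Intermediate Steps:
B(y, A) = 2 - y/2 (B(y, A) = -(3*y - 12)/6 = -(-12 + 3*y)/6 = 2 - y/2)
m(r, h) = 2 - 3*h/2 (m(r, h) = (2 - h/2) - h = 2 - 3*h/2)
m(-1, 96)/(-5950) = (2 - 3/2*96)/(-5950) = (2 - 144)*(-1/5950) = -142*(-1/5950) = 71/2975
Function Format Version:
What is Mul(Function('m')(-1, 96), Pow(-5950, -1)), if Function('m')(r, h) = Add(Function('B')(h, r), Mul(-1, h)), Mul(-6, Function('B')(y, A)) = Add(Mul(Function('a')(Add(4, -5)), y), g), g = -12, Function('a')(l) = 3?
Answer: Rational(71, 2975) ≈ 0.023866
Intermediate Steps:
Function('B')(y, A) = Add(2, Mul(Rational(-1, 2), y)) (Function('B')(y, A) = Mul(Rational(-1, 6), Add(Mul(3, y), -12)) = Mul(Rational(-1, 6), Add(-12, Mul(3, y))) = Add(2, Mul(Rational(-1, 2), y)))
Function('m')(r, h) = Add(2, Mul(Rational(-3, 2), h)) (Function('m')(r, h) = Add(Add(2, Mul(Rational(-1, 2), h)), Mul(-1, h)) = Add(2, Mul(Rational(-3, 2), h)))
Mul(Function('m')(-1, 96), Pow(-5950, -1)) = Mul(Add(2, Mul(Rational(-3, 2), 96)), Pow(-5950, -1)) = Mul(Add(2, -144), Rational(-1, 5950)) = Mul(-142, Rational(-1, 5950)) = Rational(71, 2975)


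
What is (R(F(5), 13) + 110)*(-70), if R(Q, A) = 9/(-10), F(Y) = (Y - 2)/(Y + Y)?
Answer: -7637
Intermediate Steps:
F(Y) = (-2 + Y)/(2*Y) (F(Y) = (-2 + Y)/((2*Y)) = (-2 + Y)*(1/(2*Y)) = (-2 + Y)/(2*Y))
R(Q, A) = -9/10 (R(Q, A) = 9*(-⅒) = -9/10)
(R(F(5), 13) + 110)*(-70) = (-9/10 + 110)*(-70) = (1091/10)*(-70) = -7637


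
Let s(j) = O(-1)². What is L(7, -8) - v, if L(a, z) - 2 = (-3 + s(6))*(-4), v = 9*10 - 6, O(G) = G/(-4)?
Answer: -281/4 ≈ -70.250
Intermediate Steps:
O(G) = -G/4 (O(G) = G*(-¼) = -G/4)
s(j) = 1/16 (s(j) = (-¼*(-1))² = (¼)² = 1/16)
v = 84 (v = 90 - 6 = 84)
L(a, z) = 55/4 (L(a, z) = 2 + (-3 + 1/16)*(-4) = 2 - 47/16*(-4) = 2 + 47/4 = 55/4)
L(7, -8) - v = 55/4 - 1*84 = 55/4 - 84 = -281/4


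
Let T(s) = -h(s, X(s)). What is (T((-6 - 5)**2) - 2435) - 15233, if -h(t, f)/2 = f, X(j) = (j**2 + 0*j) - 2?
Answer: 11610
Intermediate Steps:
X(j) = -2 + j**2 (X(j) = (j**2 + 0) - 2 = j**2 - 2 = -2 + j**2)
h(t, f) = -2*f
T(s) = -4 + 2*s**2 (T(s) = -(-2)*(-2 + s**2) = -(4 - 2*s**2) = -4 + 2*s**2)
(T((-6 - 5)**2) - 2435) - 15233 = ((-4 + 2*((-6 - 5)**2)**2) - 2435) - 15233 = ((-4 + 2*((-11)**2)**2) - 2435) - 15233 = ((-4 + 2*121**2) - 2435) - 15233 = ((-4 + 2*14641) - 2435) - 15233 = ((-4 + 29282) - 2435) - 15233 = (29278 - 2435) - 15233 = 26843 - 15233 = 11610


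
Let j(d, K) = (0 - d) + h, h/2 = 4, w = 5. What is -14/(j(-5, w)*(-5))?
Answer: 14/65 ≈ 0.21538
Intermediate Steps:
h = 8 (h = 2*4 = 8)
j(d, K) = 8 - d (j(d, K) = (0 - d) + 8 = -d + 8 = 8 - d)
-14/(j(-5, w)*(-5)) = -14/((8 - 1*(-5))*(-5)) = -14/((8 + 5)*(-5)) = -14/(13*(-5)) = -14/(-65) = -(-1)*14/65 = -1*(-14/65) = 14/65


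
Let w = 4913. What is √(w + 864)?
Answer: √5777 ≈ 76.007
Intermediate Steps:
√(w + 864) = √(4913 + 864) = √5777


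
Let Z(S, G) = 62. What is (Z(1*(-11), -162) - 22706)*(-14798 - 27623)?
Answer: 960581124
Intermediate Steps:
(Z(1*(-11), -162) - 22706)*(-14798 - 27623) = (62 - 22706)*(-14798 - 27623) = -22644*(-42421) = 960581124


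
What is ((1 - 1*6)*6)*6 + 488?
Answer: 308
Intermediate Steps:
((1 - 1*6)*6)*6 + 488 = ((1 - 6)*6)*6 + 488 = -5*6*6 + 488 = -30*6 + 488 = -180 + 488 = 308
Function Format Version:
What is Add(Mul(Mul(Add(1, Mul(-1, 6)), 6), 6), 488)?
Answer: 308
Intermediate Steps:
Add(Mul(Mul(Add(1, Mul(-1, 6)), 6), 6), 488) = Add(Mul(Mul(Add(1, -6), 6), 6), 488) = Add(Mul(Mul(-5, 6), 6), 488) = Add(Mul(-30, 6), 488) = Add(-180, 488) = 308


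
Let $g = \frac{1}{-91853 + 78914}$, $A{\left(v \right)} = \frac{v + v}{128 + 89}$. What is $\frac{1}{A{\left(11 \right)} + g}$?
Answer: $\frac{2807763}{284441} \approx 9.8712$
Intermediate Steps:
$A{\left(v \right)} = \frac{2 v}{217}$
$g = - \frac{1}{12939}$ ($g = \frac{1}{-12939} = - \frac{1}{12939} \approx -7.7286 \cdot 10^{-5}$)
$\frac{1}{A{\left(11 \right)} + g} = \frac{1}{\frac{2}{217} \cdot 11 - \frac{1}{12939}} = \frac{1}{\frac{22}{217} - \frac{1}{12939}} = \frac{1}{\frac{284441}{2807763}} = \frac{2807763}{284441}$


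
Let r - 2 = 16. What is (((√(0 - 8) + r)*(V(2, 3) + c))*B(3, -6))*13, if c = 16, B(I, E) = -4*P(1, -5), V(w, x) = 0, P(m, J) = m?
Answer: -14976 - 1664*I*√2 ≈ -14976.0 - 2353.3*I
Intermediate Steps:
r = 18 (r = 2 + 16 = 18)
B(I, E) = -4 (B(I, E) = -4*1 = -4)
(((√(0 - 8) + r)*(V(2, 3) + c))*B(3, -6))*13 = (((√(0 - 8) + 18)*(0 + 16))*(-4))*13 = (((√(-8) + 18)*16)*(-4))*13 = (((2*I*√2 + 18)*16)*(-4))*13 = (((18 + 2*I*√2)*16)*(-4))*13 = ((288 + 32*I*√2)*(-4))*13 = (-1152 - 128*I*√2)*13 = -14976 - 1664*I*√2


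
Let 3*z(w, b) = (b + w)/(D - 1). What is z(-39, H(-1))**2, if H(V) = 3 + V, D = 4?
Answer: 1369/81 ≈ 16.901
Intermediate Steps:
z(w, b) = b/9 + w/9 (z(w, b) = ((b + w)/(4 - 1))/3 = ((b + w)/3)/3 = ((b + w)*(1/3))/3 = (b/3 + w/3)/3 = b/9 + w/9)
z(-39, H(-1))**2 = ((3 - 1)/9 + (1/9)*(-39))**2 = ((1/9)*2 - 13/3)**2 = (2/9 - 13/3)**2 = (-37/9)**2 = 1369/81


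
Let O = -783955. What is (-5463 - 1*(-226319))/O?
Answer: -220856/783955 ≈ -0.28172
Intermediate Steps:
(-5463 - 1*(-226319))/O = (-5463 - 1*(-226319))/(-783955) = (-5463 + 226319)*(-1/783955) = 220856*(-1/783955) = -220856/783955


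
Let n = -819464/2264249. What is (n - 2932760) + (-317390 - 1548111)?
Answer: -10864458490453/2264249 ≈ -4.7983e+6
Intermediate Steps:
n = -819464/2264249 (n = -819464*1/2264249 = -819464/2264249 ≈ -0.36191)
(n - 2932760) + (-317390 - 1548111) = (-819464/2264249 - 2932760) + (-317390 - 1548111) = -6640499716704/2264249 - 1865501 = -10864458490453/2264249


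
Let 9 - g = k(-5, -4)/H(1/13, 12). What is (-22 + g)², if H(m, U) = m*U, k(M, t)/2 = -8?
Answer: 169/9 ≈ 18.778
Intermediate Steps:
k(M, t) = -16 (k(M, t) = 2*(-8) = -16)
H(m, U) = U*m
g = 79/3 (g = 9 - (-16)/(12/13) = 9 - (-16)/(12*(1/13)) = 9 - (-16)/12/13 = 9 - (-16)*13/12 = 9 - 1*(-52/3) = 9 + 52/3 = 79/3 ≈ 26.333)
(-22 + g)² = (-22 + 79/3)² = (13/3)² = 169/9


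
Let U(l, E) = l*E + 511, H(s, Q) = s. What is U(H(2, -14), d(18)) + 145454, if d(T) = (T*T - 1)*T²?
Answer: 355269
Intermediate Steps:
d(T) = T²*(-1 + T²) (d(T) = (T² - 1)*T² = (-1 + T²)*T² = T²*(-1 + T²))
U(l, E) = 511 + E*l (U(l, E) = E*l + 511 = 511 + E*l)
U(H(2, -14), d(18)) + 145454 = (511 + (18⁴ - 1*18²)*2) + 145454 = (511 + (104976 - 1*324)*2) + 145454 = (511 + (104976 - 324)*2) + 145454 = (511 + 104652*2) + 145454 = (511 + 209304) + 145454 = 209815 + 145454 = 355269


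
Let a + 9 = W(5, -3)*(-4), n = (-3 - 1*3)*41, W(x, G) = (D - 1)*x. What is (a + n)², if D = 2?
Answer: 75625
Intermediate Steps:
W(x, G) = x (W(x, G) = (2 - 1)*x = 1*x = x)
n = -246 (n = (-3 - 3)*41 = -6*41 = -246)
a = -29 (a = -9 + 5*(-4) = -9 - 20 = -29)
(a + n)² = (-29 - 246)² = (-275)² = 75625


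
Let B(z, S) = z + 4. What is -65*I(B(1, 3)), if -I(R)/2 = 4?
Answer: 520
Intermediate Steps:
B(z, S) = 4 + z
I(R) = -8 (I(R) = -2*4 = -8)
-65*I(B(1, 3)) = -65*(-8) = 520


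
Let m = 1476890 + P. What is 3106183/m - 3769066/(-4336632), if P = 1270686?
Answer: 2978270984959/1489403250504 ≈ 1.9996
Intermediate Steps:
m = 2747576 (m = 1476890 + 1270686 = 2747576)
3106183/m - 3769066/(-4336632) = 3106183/2747576 - 3769066/(-4336632) = 3106183*(1/2747576) - 3769066*(-1/4336632) = 3106183/2747576 + 1884533/2168316 = 2978270984959/1489403250504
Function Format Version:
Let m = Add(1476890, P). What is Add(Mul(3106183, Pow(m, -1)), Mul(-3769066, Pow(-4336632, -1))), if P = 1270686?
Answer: Rational(2978270984959, 1489403250504) ≈ 1.9996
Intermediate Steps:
m = 2747576 (m = Add(1476890, 1270686) = 2747576)
Add(Mul(3106183, Pow(m, -1)), Mul(-3769066, Pow(-4336632, -1))) = Add(Mul(3106183, Pow(2747576, -1)), Mul(-3769066, Pow(-4336632, -1))) = Add(Mul(3106183, Rational(1, 2747576)), Mul(-3769066, Rational(-1, 4336632))) = Add(Rational(3106183, 2747576), Rational(1884533, 2168316)) = Rational(2978270984959, 1489403250504)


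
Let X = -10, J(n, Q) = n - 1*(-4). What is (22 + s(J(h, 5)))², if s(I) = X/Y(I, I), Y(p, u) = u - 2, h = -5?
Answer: 5776/9 ≈ 641.78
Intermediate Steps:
J(n, Q) = 4 + n (J(n, Q) = n + 4 = 4 + n)
Y(p, u) = -2 + u
s(I) = -10/(-2 + I)
(22 + s(J(h, 5)))² = (22 - 10/(-2 + (4 - 5)))² = (22 - 10/(-2 - 1))² = (22 - 10/(-3))² = (22 - 10*(-⅓))² = (22 + 10/3)² = (76/3)² = 5776/9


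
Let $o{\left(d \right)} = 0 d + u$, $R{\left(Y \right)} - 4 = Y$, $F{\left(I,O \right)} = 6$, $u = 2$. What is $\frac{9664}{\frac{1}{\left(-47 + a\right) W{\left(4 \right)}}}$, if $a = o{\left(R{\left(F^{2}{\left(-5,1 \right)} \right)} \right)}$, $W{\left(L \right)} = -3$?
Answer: $1304640$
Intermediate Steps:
$R{\left(Y \right)} = 4 + Y$
$o{\left(d \right)} = 2$ ($o{\left(d \right)} = 0 d + 2 = 0 + 2 = 2$)
$a = 2$
$\frac{9664}{\frac{1}{\left(-47 + a\right) W{\left(4 \right)}}} = \frac{9664}{\frac{1}{\left(-47 + 2\right) \left(-3\right)}} = \frac{9664}{\frac{1}{\left(-45\right) \left(-3\right)}} = \frac{9664}{\frac{1}{135}} = 9664 \frac{1}{\frac{1}{135}} = 9664 \cdot 135 = 1304640$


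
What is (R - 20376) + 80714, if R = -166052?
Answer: -105714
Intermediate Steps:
(R - 20376) + 80714 = (-166052 - 20376) + 80714 = -186428 + 80714 = -105714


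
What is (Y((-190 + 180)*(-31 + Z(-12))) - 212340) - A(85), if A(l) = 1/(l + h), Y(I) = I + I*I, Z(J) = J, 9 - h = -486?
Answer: -15665801/580 ≈ -27010.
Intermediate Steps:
h = 495 (h = 9 - 1*(-486) = 9 + 486 = 495)
Y(I) = I + I²
A(l) = 1/(495 + l) (A(l) = 1/(l + 495) = 1/(495 + l))
(Y((-190 + 180)*(-31 + Z(-12))) - 212340) - A(85) = (((-190 + 180)*(-31 - 12))*(1 + (-190 + 180)*(-31 - 12)) - 212340) - 1/(495 + 85) = ((-10*(-43))*(1 - 10*(-43)) - 212340) - 1/580 = (430*(1 + 430) - 212340) - 1*1/580 = (430*431 - 212340) - 1/580 = (185330 - 212340) - 1/580 = -27010 - 1/580 = -15665801/580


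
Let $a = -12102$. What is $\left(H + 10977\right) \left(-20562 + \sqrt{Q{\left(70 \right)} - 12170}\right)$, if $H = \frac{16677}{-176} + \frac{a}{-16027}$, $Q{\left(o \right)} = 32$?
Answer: $- \frac{28691693625267}{128216} + \frac{47442738219 i \sqrt{42}}{256432} \approx -2.2378 \cdot 10^{8} + 1.199 \cdot 10^{6} i$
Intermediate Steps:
$H = - \frac{24104757}{256432}$ ($H = \frac{16677}{-176} - \frac{12102}{-16027} = 16677 \left(- \frac{1}{176}\right) - - \frac{12102}{16027} = - \frac{16677}{176} + \frac{12102}{16027} = - \frac{24104757}{256432} \approx -94.001$)
$\left(H + 10977\right) \left(-20562 + \sqrt{Q{\left(70 \right)} - 12170}\right) = \left(- \frac{24104757}{256432} + 10977\right) \left(-20562 + \sqrt{32 - 12170}\right) = \frac{2790749307 \left(-20562 + \sqrt{-12138}\right)}{256432} = \frac{2790749307 \left(-20562 + 17 i \sqrt{42}\right)}{256432} = - \frac{28691693625267}{128216} + \frac{47442738219 i \sqrt{42}}{256432}$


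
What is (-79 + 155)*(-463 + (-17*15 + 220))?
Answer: -37848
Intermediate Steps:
(-79 + 155)*(-463 + (-17*15 + 220)) = 76*(-463 + (-255 + 220)) = 76*(-463 - 35) = 76*(-498) = -37848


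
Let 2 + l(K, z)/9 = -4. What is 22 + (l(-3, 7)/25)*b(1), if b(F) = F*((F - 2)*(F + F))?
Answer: 658/25 ≈ 26.320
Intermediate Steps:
l(K, z) = -54 (l(K, z) = -18 + 9*(-4) = -18 - 36 = -54)
b(F) = 2*F²*(-2 + F) (b(F) = F*((-2 + F)*(2*F)) = F*(2*F*(-2 + F)) = 2*F²*(-2 + F))
22 + (l(-3, 7)/25)*b(1) = 22 + (-54/25)*(2*1²*(-2 + 1)) = 22 + (-54*1/25)*(2*1*(-1)) = 22 - 54/25*(-2) = 22 + 108/25 = 658/25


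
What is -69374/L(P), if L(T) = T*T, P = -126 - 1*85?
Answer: -69374/44521 ≈ -1.5582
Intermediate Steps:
P = -211 (P = -126 - 85 = -211)
L(T) = T**2
-69374/L(P) = -69374/((-211)**2) = -69374/44521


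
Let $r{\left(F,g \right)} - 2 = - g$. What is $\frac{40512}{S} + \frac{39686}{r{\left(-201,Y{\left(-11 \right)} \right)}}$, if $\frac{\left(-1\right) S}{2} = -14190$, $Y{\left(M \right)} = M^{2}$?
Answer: $- \frac{93455646}{281435} \approx -332.07$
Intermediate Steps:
$S = 28380$ ($S = \left(-2\right) \left(-14190\right) = 28380$)
$r{\left(F,g \right)} = 2 - g$
$\frac{40512}{S} + \frac{39686}{r{\left(-201,Y{\left(-11 \right)} \right)}} = \frac{40512}{28380} + \frac{39686}{2 - \left(-11\right)^{2}} = 40512 \cdot \frac{1}{28380} + \frac{39686}{2 - 121} = \frac{3376}{2365} + \frac{39686}{2 - 121} = \frac{3376}{2365} + \frac{39686}{-119} = \frac{3376}{2365} + 39686 \left(- \frac{1}{119}\right) = \frac{3376}{2365} - \frac{39686}{119} = - \frac{93455646}{281435}$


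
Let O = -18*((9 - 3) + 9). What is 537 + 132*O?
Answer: -35103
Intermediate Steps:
O = -270 (O = -18*(6 + 9) = -18*15 = -270)
537 + 132*O = 537 + 132*(-270) = 537 - 35640 = -35103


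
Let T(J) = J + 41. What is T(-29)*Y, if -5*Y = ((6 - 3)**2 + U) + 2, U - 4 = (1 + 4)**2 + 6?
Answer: -552/5 ≈ -110.40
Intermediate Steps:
U = 35 (U = 4 + ((1 + 4)**2 + 6) = 4 + (5**2 + 6) = 4 + (25 + 6) = 4 + 31 = 35)
Y = -46/5 (Y = -(((6 - 3)**2 + 35) + 2)/5 = -((3**2 + 35) + 2)/5 = -((9 + 35) + 2)/5 = -(44 + 2)/5 = -1/5*46 = -46/5 ≈ -9.2000)
T(J) = 41 + J
T(-29)*Y = (41 - 29)*(-46/5) = 12*(-46/5) = -552/5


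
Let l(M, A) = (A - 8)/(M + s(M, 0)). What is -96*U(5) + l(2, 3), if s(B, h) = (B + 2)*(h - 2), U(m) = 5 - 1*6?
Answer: 581/6 ≈ 96.833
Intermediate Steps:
U(m) = -1 (U(m) = 5 - 6 = -1)
s(B, h) = (-2 + h)*(2 + B) (s(B, h) = (2 + B)*(-2 + h) = (-2 + h)*(2 + B))
l(M, A) = (-8 + A)/(-4 - M) (l(M, A) = (A - 8)/(M + (-4 - 2*M + 2*0 + M*0)) = (-8 + A)/(M + (-4 - 2*M + 0 + 0)) = (-8 + A)/(M + (-4 - 2*M)) = (-8 + A)/(-4 - M))
-96*U(5) + l(2, 3) = -96*(-1) + (8 - 1*3)/(4 + 2) = 96 + (8 - 3)/6 = 96 + (⅙)*5 = 96 + ⅚ = 581/6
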